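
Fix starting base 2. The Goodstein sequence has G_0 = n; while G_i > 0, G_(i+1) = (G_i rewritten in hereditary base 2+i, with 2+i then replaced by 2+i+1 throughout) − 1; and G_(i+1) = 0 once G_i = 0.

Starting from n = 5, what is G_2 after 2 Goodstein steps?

base 2: 5 = 2^2 + 1; at 3: 3^3 + 1 = 28; next = 27
base 3: 27 = 3^3; at 4: 4^4 = 256; next = 255
base 4: 255 = 3·4^3 + 3·4^2 + 3·4 + 3; at 5: 3·5^3 + 3·5^2 + 3·5 + 3 = 468; next = 467

255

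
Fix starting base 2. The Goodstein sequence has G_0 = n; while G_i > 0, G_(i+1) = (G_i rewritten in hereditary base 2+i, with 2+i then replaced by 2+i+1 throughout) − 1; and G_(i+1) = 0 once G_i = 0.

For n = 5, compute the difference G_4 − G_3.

i=0: 5 = 2^2 + 1 (b=2); 2→3: 3^3 + 1 = 28; 28−1 = 27
i=1: 27 = 3^3 (b=3); 3→4: 4^4 = 256; 256−1 = 255
i=2: 255 = 3·4^3 + 3·4^2 + 3·4 + 3 (b=4); 4→5: 3·5^3 + 3·5^2 + 3·5 + 3 = 468; 468−1 = 467
i=3: 467 = 3·5^3 + 3·5^2 + 3·5 + 2 (b=5); 5→6: 3·6^3 + 3·6^2 + 3·6 + 2 = 776; 776−1 = 775

308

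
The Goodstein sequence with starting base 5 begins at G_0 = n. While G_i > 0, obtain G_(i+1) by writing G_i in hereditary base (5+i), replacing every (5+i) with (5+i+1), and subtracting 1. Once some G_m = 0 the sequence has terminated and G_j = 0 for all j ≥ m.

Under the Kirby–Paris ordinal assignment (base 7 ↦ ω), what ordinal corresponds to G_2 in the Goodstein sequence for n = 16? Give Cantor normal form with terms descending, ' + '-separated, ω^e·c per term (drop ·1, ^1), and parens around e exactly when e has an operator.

ω·2 + 6

(0) 16|_5 = 3·5 + 1 ↦ 3·6 + 1|_6 = 19 ⇒ 18
(1) 18|_6 = 3·6 ↦ 3·7|_7 = 21 ⇒ 20
(2) 20|_7 = 2·7 + 6 ↦ 2·8 + 6|_8 = 22 ⇒ 21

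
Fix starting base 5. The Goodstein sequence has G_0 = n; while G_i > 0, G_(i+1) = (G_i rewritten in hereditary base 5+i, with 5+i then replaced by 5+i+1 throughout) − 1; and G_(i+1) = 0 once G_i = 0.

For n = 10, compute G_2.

G_0=10  [base 5] 2·5  →[5↦6]→  2·6 = 12  −1 ⇒ G_1=11
G_1=11  [base 6] 6 + 5  →[6↦7]→  7 + 5 = 12  −1 ⇒ G_2=11

11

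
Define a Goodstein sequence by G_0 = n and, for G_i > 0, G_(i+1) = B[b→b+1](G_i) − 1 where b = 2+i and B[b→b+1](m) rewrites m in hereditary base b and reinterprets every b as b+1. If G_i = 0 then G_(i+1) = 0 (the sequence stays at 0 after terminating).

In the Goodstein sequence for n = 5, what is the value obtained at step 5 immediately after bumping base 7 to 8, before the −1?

1752

(0) 5|_2 = 2^2 + 1 ↦ 3^3 + 1|_3 = 28 ⇒ 27
(1) 27|_3 = 3^3 ↦ 4^4|_4 = 256 ⇒ 255
(2) 255|_4 = 3·4^3 + 3·4^2 + 3·4 + 3 ↦ 3·5^3 + 3·5^2 + 3·5 + 3|_5 = 468 ⇒ 467
(3) 467|_5 = 3·5^3 + 3·5^2 + 3·5 + 2 ↦ 3·6^3 + 3·6^2 + 3·6 + 2|_6 = 776 ⇒ 775
(4) 775|_6 = 3·6^3 + 3·6^2 + 3·6 + 1 ↦ 3·7^3 + 3·7^2 + 3·7 + 1|_7 = 1198 ⇒ 1197
(5) 1197|_7 = 3·7^3 + 3·7^2 + 3·7 ↦ 3·8^3 + 3·8^2 + 3·8|_8 = 1752 ⇒ 1751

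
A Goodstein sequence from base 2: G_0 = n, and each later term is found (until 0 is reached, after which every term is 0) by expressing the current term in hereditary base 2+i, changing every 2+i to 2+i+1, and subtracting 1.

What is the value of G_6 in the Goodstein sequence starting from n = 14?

(0) 14|_2 = 2^(2 + 1) + 2^2 + 2 ↦ 3^(3 + 1) + 3^3 + 3|_3 = 111 ⇒ 110
(1) 110|_3 = 3^(3 + 1) + 3^3 + 2 ↦ 4^(4 + 1) + 4^4 + 2|_4 = 1282 ⇒ 1281
(2) 1281|_4 = 4^(4 + 1) + 4^4 + 1 ↦ 5^(5 + 1) + 5^5 + 1|_5 = 18751 ⇒ 18750
(3) 18750|_5 = 5^(5 + 1) + 5^5 ↦ 6^(6 + 1) + 6^6|_6 = 326592 ⇒ 326591
(4) 326591|_6 = 6^(6 + 1) + 5·6^5 + 5·6^4 + 5·6^3 + 5·6^2 + 5·6 + 5 ↦ 7^(7 + 1) + 5·7^5 + 5·7^4 + 5·7^3 + 5·7^2 + 5·7 + 5|_7 = 5862841 ⇒ 5862840
(5) 5862840|_7 = 7^(7 + 1) + 5·7^5 + 5·7^4 + 5·7^3 + 5·7^2 + 5·7 + 4 ↦ 8^(8 + 1) + 5·8^5 + 5·8^4 + 5·8^3 + 5·8^2 + 5·8 + 4|_8 = 134404972 ⇒ 134404971
(6) 134404971|_8 = 8^(8 + 1) + 5·8^5 + 5·8^4 + 5·8^3 + 5·8^2 + 5·8 + 3 ↦ 9^(9 + 1) + 5·9^5 + 5·9^4 + 5·9^3 + 5·9^2 + 5·9 + 3|_9 = 3487116549 ⇒ 3487116548

134404971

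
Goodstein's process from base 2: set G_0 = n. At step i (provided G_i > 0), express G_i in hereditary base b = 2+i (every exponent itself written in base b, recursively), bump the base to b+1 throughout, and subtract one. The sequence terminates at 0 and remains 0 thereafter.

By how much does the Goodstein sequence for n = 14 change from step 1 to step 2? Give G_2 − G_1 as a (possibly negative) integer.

1171

base 2: 14 = 2^(2 + 1) + 2^2 + 2; at 3: 3^(3 + 1) + 3^3 + 3 = 111; next = 110
base 3: 110 = 3^(3 + 1) + 3^3 + 2; at 4: 4^(4 + 1) + 4^4 + 2 = 1282; next = 1281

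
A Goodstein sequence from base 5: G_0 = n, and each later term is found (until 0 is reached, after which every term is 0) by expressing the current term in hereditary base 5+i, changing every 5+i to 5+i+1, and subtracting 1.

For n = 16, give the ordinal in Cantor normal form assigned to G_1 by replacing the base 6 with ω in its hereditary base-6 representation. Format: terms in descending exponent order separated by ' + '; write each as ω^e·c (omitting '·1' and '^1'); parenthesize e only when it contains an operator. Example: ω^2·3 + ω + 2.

G_0 = 16. HB_5(16) = 3·5 + 1. Bump = 19. G_1 = 18.
G_1 = 18. HB_6(18) = 3·6. Bump = 21. G_2 = 20.

ω·3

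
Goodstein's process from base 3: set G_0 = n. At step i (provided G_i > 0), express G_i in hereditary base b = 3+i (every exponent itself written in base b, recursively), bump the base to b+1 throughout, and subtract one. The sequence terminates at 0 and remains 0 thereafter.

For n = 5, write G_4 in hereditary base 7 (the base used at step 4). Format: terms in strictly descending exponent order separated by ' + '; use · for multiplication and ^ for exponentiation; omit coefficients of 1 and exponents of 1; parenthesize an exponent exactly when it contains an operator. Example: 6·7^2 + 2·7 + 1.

4

[0] 5 ≡ 3 + 2 (base 3). Lift 4: 6. −1: 5.
[1] 5 ≡ 4 + 1 (base 4). Lift 5: 6. −1: 5.
[2] 5 ≡ 5 (base 5). Lift 6: 6. −1: 5.
[3] 5 ≡ 5 (base 6). Lift 7: 5. −1: 4.
[4] 4 ≡ 4 (base 7). Lift 8: 4. −1: 3.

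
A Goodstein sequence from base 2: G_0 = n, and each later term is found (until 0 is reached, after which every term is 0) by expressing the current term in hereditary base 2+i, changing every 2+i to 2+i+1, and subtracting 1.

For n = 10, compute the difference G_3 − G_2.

14600

[0] 10 ≡ 2^(2 + 1) + 2 (base 2). Lift 3: 84. −1: 83.
[1] 83 ≡ 3^(3 + 1) + 2 (base 3). Lift 4: 1026. −1: 1025.
[2] 1025 ≡ 4^(4 + 1) + 1 (base 4). Lift 5: 15626. −1: 15625.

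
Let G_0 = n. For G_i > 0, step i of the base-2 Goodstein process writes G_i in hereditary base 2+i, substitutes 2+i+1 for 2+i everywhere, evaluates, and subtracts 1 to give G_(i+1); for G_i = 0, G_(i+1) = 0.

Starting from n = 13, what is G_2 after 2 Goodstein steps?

1279

13 —HB2→ 2^(2 + 1) + 2^2 + 1 —bump→ 3^(3 + 1) + 3^3 + 1 = 109 —(−1)→ 108
108 —HB3→ 3^(3 + 1) + 3^3 —bump→ 4^(4 + 1) + 4^4 = 1280 —(−1)→ 1279
1279 —HB4→ 4^(4 + 1) + 3·4^3 + 3·4^2 + 3·4 + 3 —bump→ 5^(5 + 1) + 3·5^3 + 3·5^2 + 3·5 + 3 = 16093 —(−1)→ 16092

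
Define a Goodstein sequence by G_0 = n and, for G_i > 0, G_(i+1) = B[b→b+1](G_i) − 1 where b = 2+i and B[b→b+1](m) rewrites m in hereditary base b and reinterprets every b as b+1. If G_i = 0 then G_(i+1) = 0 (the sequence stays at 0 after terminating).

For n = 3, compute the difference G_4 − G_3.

-1

3 —HB2→ 2 + 1 —bump→ 3 + 1 = 4 —(−1)→ 3
3 —HB3→ 3 —bump→ 4 = 4 —(−1)→ 3
3 —HB4→ 3 —bump→ 3 = 3 —(−1)→ 2
2 —HB5→ 2 —bump→ 2 = 2 —(−1)→ 1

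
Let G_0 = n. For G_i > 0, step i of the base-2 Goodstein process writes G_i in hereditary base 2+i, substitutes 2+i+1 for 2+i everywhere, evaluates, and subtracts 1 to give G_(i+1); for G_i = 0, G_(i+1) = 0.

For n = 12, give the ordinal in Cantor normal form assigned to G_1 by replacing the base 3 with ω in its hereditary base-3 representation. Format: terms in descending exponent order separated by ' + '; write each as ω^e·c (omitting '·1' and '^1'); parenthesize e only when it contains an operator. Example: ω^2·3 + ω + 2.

ω^(ω + 1) + ω^2·2 + ω·2 + 2

base 2: 12 = 2^(2 + 1) + 2^2; at 3: 3^(3 + 1) + 3^3 = 108; next = 107
base 3: 107 = 3^(3 + 1) + 2·3^2 + 2·3 + 2; at 4: 4^(4 + 1) + 2·4^2 + 2·4 + 2 = 1066; next = 1065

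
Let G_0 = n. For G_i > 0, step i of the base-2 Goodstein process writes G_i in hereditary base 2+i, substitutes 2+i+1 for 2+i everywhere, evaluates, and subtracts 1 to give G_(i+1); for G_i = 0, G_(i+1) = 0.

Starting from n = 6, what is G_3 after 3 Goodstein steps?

3125

base 2: 6 = 2^2 + 2; at 3: 3^3 + 3 = 30; next = 29
base 3: 29 = 3^3 + 2; at 4: 4^4 + 2 = 258; next = 257
base 4: 257 = 4^4 + 1; at 5: 5^5 + 1 = 3126; next = 3125
base 5: 3125 = 5^5; at 6: 6^6 = 46656; next = 46655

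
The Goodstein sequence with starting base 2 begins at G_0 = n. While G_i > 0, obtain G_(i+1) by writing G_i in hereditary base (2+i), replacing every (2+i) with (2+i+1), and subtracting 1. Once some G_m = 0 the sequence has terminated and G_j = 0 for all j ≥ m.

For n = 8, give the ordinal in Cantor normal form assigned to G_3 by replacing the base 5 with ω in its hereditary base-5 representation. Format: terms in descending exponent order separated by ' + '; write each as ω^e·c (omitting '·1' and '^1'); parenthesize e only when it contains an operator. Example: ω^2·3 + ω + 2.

ω^ω·2 + ω^2·2 + ω·2

G_0=8  [base 2] 2^(2 + 1)  →[2↦3]→  3^(3 + 1) = 81  −1 ⇒ G_1=80
G_1=80  [base 3] 2·3^3 + 2·3^2 + 2·3 + 2  →[3↦4]→  2·4^4 + 2·4^2 + 2·4 + 2 = 554  −1 ⇒ G_2=553
G_2=553  [base 4] 2·4^4 + 2·4^2 + 2·4 + 1  →[4↦5]→  2·5^5 + 2·5^2 + 2·5 + 1 = 6311  −1 ⇒ G_3=6310
G_3=6310  [base 5] 2·5^5 + 2·5^2 + 2·5  →[5↦6]→  2·6^6 + 2·6^2 + 2·6 = 93396  −1 ⇒ G_4=93395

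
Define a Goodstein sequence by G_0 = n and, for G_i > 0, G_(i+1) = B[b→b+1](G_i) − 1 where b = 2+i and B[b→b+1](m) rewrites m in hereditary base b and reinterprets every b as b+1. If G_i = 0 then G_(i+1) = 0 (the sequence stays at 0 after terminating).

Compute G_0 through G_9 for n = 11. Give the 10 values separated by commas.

G_0=11  [base 2] 2^(2 + 1) + 2 + 1  →[2↦3]→  3^(3 + 1) + 3 + 1 = 85  −1 ⇒ G_1=84
G_1=84  [base 3] 3^(3 + 1) + 3  →[3↦4]→  4^(4 + 1) + 4 = 1028  −1 ⇒ G_2=1027
G_2=1027  [base 4] 4^(4 + 1) + 3  →[4↦5]→  5^(5 + 1) + 3 = 15628  −1 ⇒ G_3=15627
G_3=15627  [base 5] 5^(5 + 1) + 2  →[5↦6]→  6^(6 + 1) + 2 = 279938  −1 ⇒ G_4=279937
G_4=279937  [base 6] 6^(6 + 1) + 1  →[6↦7]→  7^(7 + 1) + 1 = 5764802  −1 ⇒ G_5=5764801
G_5=5764801  [base 7] 7^(7 + 1)  →[7↦8]→  8^(8 + 1) = 134217728  −1 ⇒ G_6=134217727
G_6=134217727  [base 8] 7·8^8 + 7·8^7 + 7·8^6 + 7·8^5 + 7·8^4 + 7·8^3 + 7·8^2 + 7·8 + 7  →[8↦9]→  7·9^9 + 7·9^7 + 7·9^6 + 7·9^5 + 7·9^4 + 7·9^3 + 7·9^2 + 7·9 + 7 = 2749609303  −1 ⇒ G_7=2749609302
G_7=2749609302  [base 9] 7·9^9 + 7·9^7 + 7·9^6 + 7·9^5 + 7·9^4 + 7·9^3 + 7·9^2 + 7·9 + 6  →[9↦10]→  7·10^10 + 7·10^7 + 7·10^6 + 7·10^5 + 7·10^4 + 7·10^3 + 7·10^2 + 7·10 + 6 = 70077777776  −1 ⇒ G_8=70077777775
G_8=70077777775  [base 10] 7·10^10 + 7·10^7 + 7·10^6 + 7·10^5 + 7·10^4 + 7·10^3 + 7·10^2 + 7·10 + 5  →[10↦11]→  7·11^11 + 7·11^7 + 7·11^6 + 7·11^5 + 7·11^4 + 7·11^3 + 7·11^2 + 7·11 + 5 = 1997331745491  −1 ⇒ G_9=1997331745490

11, 84, 1027, 15627, 279937, 5764801, 134217727, 2749609302, 70077777775, 1997331745490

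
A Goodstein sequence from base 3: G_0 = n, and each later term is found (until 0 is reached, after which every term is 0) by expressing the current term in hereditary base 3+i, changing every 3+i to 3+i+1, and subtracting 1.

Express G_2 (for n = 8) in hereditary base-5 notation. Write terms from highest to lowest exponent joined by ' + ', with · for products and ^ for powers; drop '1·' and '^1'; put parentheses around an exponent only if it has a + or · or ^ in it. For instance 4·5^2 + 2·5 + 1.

2·5

base 3: 8 = 2·3 + 2; at 4: 2·4 + 2 = 10; next = 9
base 4: 9 = 2·4 + 1; at 5: 2·5 + 1 = 11; next = 10
base 5: 10 = 2·5; at 6: 2·6 = 12; next = 11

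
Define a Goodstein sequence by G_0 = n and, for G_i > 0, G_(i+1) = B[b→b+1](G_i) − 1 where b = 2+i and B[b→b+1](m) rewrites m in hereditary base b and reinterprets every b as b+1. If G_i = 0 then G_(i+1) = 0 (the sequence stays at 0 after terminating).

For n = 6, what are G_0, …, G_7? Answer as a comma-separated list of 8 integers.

6, 29, 257, 3125, 46655, 98039, 187243, 332147

base 2: 6 = 2^2 + 2; at 3: 3^3 + 3 = 30; next = 29
base 3: 29 = 3^3 + 2; at 4: 4^4 + 2 = 258; next = 257
base 4: 257 = 4^4 + 1; at 5: 5^5 + 1 = 3126; next = 3125
base 5: 3125 = 5^5; at 6: 6^6 = 46656; next = 46655
base 6: 46655 = 5·6^5 + 5·6^4 + 5·6^3 + 5·6^2 + 5·6 + 5; at 7: 5·7^5 + 5·7^4 + 5·7^3 + 5·7^2 + 5·7 + 5 = 98040; next = 98039
base 7: 98039 = 5·7^5 + 5·7^4 + 5·7^3 + 5·7^2 + 5·7 + 4; at 8: 5·8^5 + 5·8^4 + 5·8^3 + 5·8^2 + 5·8 + 4 = 187244; next = 187243
base 8: 187243 = 5·8^5 + 5·8^4 + 5·8^3 + 5·8^2 + 5·8 + 3; at 9: 5·9^5 + 5·9^4 + 5·9^3 + 5·9^2 + 5·9 + 3 = 332148; next = 332147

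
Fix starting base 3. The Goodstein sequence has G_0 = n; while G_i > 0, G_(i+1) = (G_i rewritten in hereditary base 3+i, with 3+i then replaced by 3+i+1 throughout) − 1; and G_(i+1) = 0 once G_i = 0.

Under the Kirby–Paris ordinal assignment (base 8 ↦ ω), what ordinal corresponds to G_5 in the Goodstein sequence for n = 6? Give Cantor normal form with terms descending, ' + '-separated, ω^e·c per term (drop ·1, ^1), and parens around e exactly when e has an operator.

G_0 = 6. HB_3(6) = 2·3. Bump = 8. G_1 = 7.
G_1 = 7. HB_4(7) = 4 + 3. Bump = 8. G_2 = 7.
G_2 = 7. HB_5(7) = 5 + 2. Bump = 8. G_3 = 7.
G_3 = 7. HB_6(7) = 6 + 1. Bump = 8. G_4 = 7.
G_4 = 7. HB_7(7) = 7. Bump = 8. G_5 = 7.
G_5 = 7. HB_8(7) = 7. Bump = 7. G_6 = 6.

7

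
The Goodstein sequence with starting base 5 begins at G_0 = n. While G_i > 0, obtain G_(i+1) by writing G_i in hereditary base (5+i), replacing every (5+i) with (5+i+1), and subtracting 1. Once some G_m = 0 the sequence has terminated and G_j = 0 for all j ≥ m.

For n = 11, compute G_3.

13

11 —HB5→ 2·5 + 1 —bump→ 2·6 + 1 = 13 —(−1)→ 12
12 —HB6→ 2·6 —bump→ 2·7 = 14 —(−1)→ 13
13 —HB7→ 7 + 6 —bump→ 8 + 6 = 14 —(−1)→ 13
13 —HB8→ 8 + 5 —bump→ 9 + 5 = 14 —(−1)→ 13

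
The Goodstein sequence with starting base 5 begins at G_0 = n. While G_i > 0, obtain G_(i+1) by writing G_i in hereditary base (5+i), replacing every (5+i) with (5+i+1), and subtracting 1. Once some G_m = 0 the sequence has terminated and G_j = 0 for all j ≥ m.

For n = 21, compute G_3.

(0) 21|_5 = 4·5 + 1 ↦ 4·6 + 1|_6 = 25 ⇒ 24
(1) 24|_6 = 4·6 ↦ 4·7|_7 = 28 ⇒ 27
(2) 27|_7 = 3·7 + 6 ↦ 3·8 + 6|_8 = 30 ⇒ 29
(3) 29|_8 = 3·8 + 5 ↦ 3·9 + 5|_9 = 32 ⇒ 31

29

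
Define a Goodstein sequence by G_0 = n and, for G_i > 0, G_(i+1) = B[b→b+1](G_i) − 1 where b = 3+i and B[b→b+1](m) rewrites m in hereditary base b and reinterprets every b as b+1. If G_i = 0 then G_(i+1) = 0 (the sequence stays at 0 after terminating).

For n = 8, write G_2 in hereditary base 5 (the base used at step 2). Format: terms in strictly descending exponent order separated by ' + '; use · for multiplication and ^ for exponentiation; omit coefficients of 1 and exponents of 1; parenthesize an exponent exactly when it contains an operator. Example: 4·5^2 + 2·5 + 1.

2·5

base 3: 8 = 2·3 + 2; at 4: 2·4 + 2 = 10; next = 9
base 4: 9 = 2·4 + 1; at 5: 2·5 + 1 = 11; next = 10
base 5: 10 = 2·5; at 6: 2·6 = 12; next = 11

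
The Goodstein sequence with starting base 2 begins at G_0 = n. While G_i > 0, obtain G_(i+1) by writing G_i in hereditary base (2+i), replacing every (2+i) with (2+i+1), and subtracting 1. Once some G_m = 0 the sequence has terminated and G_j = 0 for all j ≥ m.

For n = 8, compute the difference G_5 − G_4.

[0] 8 ≡ 2^(2 + 1) (base 2). Lift 3: 81. −1: 80.
[1] 80 ≡ 2·3^3 + 2·3^2 + 2·3 + 2 (base 3). Lift 4: 554. −1: 553.
[2] 553 ≡ 2·4^4 + 2·4^2 + 2·4 + 1 (base 4). Lift 5: 6311. −1: 6310.
[3] 6310 ≡ 2·5^5 + 2·5^2 + 2·5 (base 5). Lift 6: 93396. −1: 93395.
[4] 93395 ≡ 2·6^6 + 2·6^2 + 6 + 5 (base 6). Lift 7: 1647196. −1: 1647195.

1553800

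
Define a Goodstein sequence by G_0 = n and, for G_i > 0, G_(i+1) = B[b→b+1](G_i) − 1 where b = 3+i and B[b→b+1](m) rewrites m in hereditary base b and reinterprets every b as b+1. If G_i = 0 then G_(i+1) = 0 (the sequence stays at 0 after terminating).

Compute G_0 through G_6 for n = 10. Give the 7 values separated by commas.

10, 16, 24, 27, 30, 33, 36

G_0 = 10. HB_3(10) = 3^2 + 1. Bump = 17. G_1 = 16.
G_1 = 16. HB_4(16) = 4^2. Bump = 25. G_2 = 24.
G_2 = 24. HB_5(24) = 4·5 + 4. Bump = 28. G_3 = 27.
G_3 = 27. HB_6(27) = 4·6 + 3. Bump = 31. G_4 = 30.
G_4 = 30. HB_7(30) = 4·7 + 2. Bump = 34. G_5 = 33.
G_5 = 33. HB_8(33) = 4·8 + 1. Bump = 37. G_6 = 36.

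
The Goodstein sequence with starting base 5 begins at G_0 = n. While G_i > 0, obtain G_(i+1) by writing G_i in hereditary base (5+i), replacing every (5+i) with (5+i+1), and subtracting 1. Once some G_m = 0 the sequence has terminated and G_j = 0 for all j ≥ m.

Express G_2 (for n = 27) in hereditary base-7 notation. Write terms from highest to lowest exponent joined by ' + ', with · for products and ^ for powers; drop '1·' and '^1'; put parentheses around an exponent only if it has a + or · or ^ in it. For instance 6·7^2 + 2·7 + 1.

7^2

G_0=27  [base 5] 5^2 + 2  →[5↦6]→  6^2 + 2 = 38  −1 ⇒ G_1=37
G_1=37  [base 6] 6^2 + 1  →[6↦7]→  7^2 + 1 = 50  −1 ⇒ G_2=49
G_2=49  [base 7] 7^2  →[7↦8]→  8^2 = 64  −1 ⇒ G_3=63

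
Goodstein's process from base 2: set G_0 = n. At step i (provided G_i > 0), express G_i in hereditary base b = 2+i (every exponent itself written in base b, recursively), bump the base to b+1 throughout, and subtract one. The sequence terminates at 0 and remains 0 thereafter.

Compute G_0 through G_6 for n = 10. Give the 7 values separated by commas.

10, 83, 1025, 15625, 279935, 4215754, 84073323

[0] 10 ≡ 2^(2 + 1) + 2 (base 2). Lift 3: 84. −1: 83.
[1] 83 ≡ 3^(3 + 1) + 2 (base 3). Lift 4: 1026. −1: 1025.
[2] 1025 ≡ 4^(4 + 1) + 1 (base 4). Lift 5: 15626. −1: 15625.
[3] 15625 ≡ 5^(5 + 1) (base 5). Lift 6: 279936. −1: 279935.
[4] 279935 ≡ 5·6^6 + 5·6^5 + 5·6^4 + 5·6^3 + 5·6^2 + 5·6 + 5 (base 6). Lift 7: 4215755. −1: 4215754.
[5] 4215754 ≡ 5·7^7 + 5·7^5 + 5·7^4 + 5·7^3 + 5·7^2 + 5·7 + 4 (base 7). Lift 8: 84073324. −1: 84073323.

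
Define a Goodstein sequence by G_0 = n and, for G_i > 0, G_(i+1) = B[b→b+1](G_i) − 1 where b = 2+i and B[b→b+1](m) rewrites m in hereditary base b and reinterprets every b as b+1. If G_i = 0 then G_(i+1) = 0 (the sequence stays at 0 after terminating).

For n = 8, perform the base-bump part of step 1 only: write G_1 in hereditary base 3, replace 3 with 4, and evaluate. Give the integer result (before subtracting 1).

554

G_0 = 8. HB_2(8) = 2^(2 + 1). Bump = 81. G_1 = 80.
G_1 = 80. HB_3(80) = 2·3^3 + 2·3^2 + 2·3 + 2. Bump = 554. G_2 = 553.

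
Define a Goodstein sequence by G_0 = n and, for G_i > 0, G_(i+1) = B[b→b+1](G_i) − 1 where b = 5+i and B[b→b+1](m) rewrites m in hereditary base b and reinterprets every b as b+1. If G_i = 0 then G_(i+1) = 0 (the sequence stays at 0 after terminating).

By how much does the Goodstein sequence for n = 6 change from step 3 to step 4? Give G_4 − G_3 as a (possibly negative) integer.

step 0: 6 = 5 + 1; sub 6 for 5: 6 + 1; = 7; G_1 = 7−1 = 6
step 1: 6 = 6; sub 7 for 6: 7; = 7; G_2 = 7−1 = 6
step 2: 6 = 6; sub 8 for 7: 6; = 6; G_3 = 6−1 = 5
step 3: 5 = 5; sub 9 for 8: 5; = 5; G_4 = 5−1 = 4

-1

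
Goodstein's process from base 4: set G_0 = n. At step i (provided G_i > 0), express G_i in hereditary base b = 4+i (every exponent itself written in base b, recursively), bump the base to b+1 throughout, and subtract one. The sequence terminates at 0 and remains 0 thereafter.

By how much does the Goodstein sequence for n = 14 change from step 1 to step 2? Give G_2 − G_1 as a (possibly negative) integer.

2

G_0 = 14. HB_4(14) = 3·4 + 2. Bump = 17. G_1 = 16.
G_1 = 16. HB_5(16) = 3·5 + 1. Bump = 19. G_2 = 18.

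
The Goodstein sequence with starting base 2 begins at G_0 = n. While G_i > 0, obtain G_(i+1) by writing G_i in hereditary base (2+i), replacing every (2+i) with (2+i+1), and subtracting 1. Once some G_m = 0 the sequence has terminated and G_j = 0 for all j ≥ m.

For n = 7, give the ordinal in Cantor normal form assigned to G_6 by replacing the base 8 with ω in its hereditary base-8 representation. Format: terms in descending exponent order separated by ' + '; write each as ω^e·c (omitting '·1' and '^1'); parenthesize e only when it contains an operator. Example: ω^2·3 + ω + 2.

[0] 7 ≡ 2^2 + 2 + 1 (base 2). Lift 3: 31. −1: 30.
[1] 30 ≡ 3^3 + 3 (base 3). Lift 4: 260. −1: 259.
[2] 259 ≡ 4^4 + 3 (base 4). Lift 5: 3128. −1: 3127.
[3] 3127 ≡ 5^5 + 2 (base 5). Lift 6: 46658. −1: 46657.
[4] 46657 ≡ 6^6 + 1 (base 6). Lift 7: 823544. −1: 823543.
[5] 823543 ≡ 7^7 (base 7). Lift 8: 16777216. −1: 16777215.
[6] 16777215 ≡ 7·8^7 + 7·8^6 + 7·8^5 + 7·8^4 + 7·8^3 + 7·8^2 + 7·8 + 7 (base 8). Lift 9: 37665880. −1: 37665879.

ω^7·7 + ω^6·7 + ω^5·7 + ω^4·7 + ω^3·7 + ω^2·7 + ω·7 + 7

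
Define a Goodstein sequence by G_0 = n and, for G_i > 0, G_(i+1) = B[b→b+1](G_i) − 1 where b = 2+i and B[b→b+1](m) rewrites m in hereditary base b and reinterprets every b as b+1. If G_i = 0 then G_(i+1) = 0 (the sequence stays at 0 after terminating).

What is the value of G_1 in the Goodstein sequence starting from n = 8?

8 —HB2→ 2^(2 + 1) —bump→ 3^(3 + 1) = 81 —(−1)→ 80
80 —HB3→ 2·3^3 + 2·3^2 + 2·3 + 2 —bump→ 2·4^4 + 2·4^2 + 2·4 + 2 = 554 —(−1)→ 553

80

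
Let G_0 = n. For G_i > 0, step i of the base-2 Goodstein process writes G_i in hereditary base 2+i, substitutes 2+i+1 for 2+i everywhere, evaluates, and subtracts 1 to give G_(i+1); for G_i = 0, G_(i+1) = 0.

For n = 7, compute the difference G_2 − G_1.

i=0: 7 = 2^2 + 2 + 1 (b=2); 2→3: 3^3 + 3 + 1 = 31; 31−1 = 30
i=1: 30 = 3^3 + 3 (b=3); 3→4: 4^4 + 4 = 260; 260−1 = 259

229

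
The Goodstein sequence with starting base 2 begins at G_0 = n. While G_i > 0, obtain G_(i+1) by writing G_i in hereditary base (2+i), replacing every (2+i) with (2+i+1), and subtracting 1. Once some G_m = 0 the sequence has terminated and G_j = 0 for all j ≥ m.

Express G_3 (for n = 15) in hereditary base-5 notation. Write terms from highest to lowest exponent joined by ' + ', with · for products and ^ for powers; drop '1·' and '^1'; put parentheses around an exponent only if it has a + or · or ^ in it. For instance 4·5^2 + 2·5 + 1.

G_0 = 15. HB_2(15) = 2^(2 + 1) + 2^2 + 2 + 1. Bump = 112. G_1 = 111.
G_1 = 111. HB_3(111) = 3^(3 + 1) + 3^3 + 3. Bump = 1284. G_2 = 1283.
G_2 = 1283. HB_4(1283) = 4^(4 + 1) + 4^4 + 3. Bump = 18753. G_3 = 18752.
G_3 = 18752. HB_5(18752) = 5^(5 + 1) + 5^5 + 2. Bump = 326594. G_4 = 326593.

5^(5 + 1) + 5^5 + 2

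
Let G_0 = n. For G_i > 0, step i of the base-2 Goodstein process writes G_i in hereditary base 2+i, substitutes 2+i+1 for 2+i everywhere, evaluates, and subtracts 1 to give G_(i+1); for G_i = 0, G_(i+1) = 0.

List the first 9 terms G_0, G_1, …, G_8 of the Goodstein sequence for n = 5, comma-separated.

step 0: 5 = 2^2 + 1; sub 3 for 2: 3^3 + 1; = 28; G_1 = 28−1 = 27
step 1: 27 = 3^3; sub 4 for 3: 4^4; = 256; G_2 = 256−1 = 255
step 2: 255 = 3·4^3 + 3·4^2 + 3·4 + 3; sub 5 for 4: 3·5^3 + 3·5^2 + 3·5 + 3; = 468; G_3 = 468−1 = 467
step 3: 467 = 3·5^3 + 3·5^2 + 3·5 + 2; sub 6 for 5: 3·6^3 + 3·6^2 + 3·6 + 2; = 776; G_4 = 776−1 = 775
step 4: 775 = 3·6^3 + 3·6^2 + 3·6 + 1; sub 7 for 6: 3·7^3 + 3·7^2 + 3·7 + 1; = 1198; G_5 = 1198−1 = 1197
step 5: 1197 = 3·7^3 + 3·7^2 + 3·7; sub 8 for 7: 3·8^3 + 3·8^2 + 3·8; = 1752; G_6 = 1752−1 = 1751
step 6: 1751 = 3·8^3 + 3·8^2 + 2·8 + 7; sub 9 for 8: 3·9^3 + 3·9^2 + 2·9 + 7; = 2455; G_7 = 2455−1 = 2454
step 7: 2454 = 3·9^3 + 3·9^2 + 2·9 + 6; sub 10 for 9: 3·10^3 + 3·10^2 + 2·10 + 6; = 3326; G_8 = 3326−1 = 3325

5, 27, 255, 467, 775, 1197, 1751, 2454, 3325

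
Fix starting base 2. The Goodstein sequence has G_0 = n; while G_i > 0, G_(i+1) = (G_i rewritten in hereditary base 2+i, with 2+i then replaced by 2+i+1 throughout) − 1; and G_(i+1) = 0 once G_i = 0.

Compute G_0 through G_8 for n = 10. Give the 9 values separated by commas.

10 —HB2→ 2^(2 + 1) + 2 —bump→ 3^(3 + 1) + 3 = 84 —(−1)→ 83
83 —HB3→ 3^(3 + 1) + 2 —bump→ 4^(4 + 1) + 2 = 1026 —(−1)→ 1025
1025 —HB4→ 4^(4 + 1) + 1 —bump→ 5^(5 + 1) + 1 = 15626 —(−1)→ 15625
15625 —HB5→ 5^(5 + 1) —bump→ 6^(6 + 1) = 279936 —(−1)→ 279935
279935 —HB6→ 5·6^6 + 5·6^5 + 5·6^4 + 5·6^3 + 5·6^2 + 5·6 + 5 —bump→ 5·7^7 + 5·7^5 + 5·7^4 + 5·7^3 + 5·7^2 + 5·7 + 5 = 4215755 —(−1)→ 4215754
4215754 —HB7→ 5·7^7 + 5·7^5 + 5·7^4 + 5·7^3 + 5·7^2 + 5·7 + 4 —bump→ 5·8^8 + 5·8^5 + 5·8^4 + 5·8^3 + 5·8^2 + 5·8 + 4 = 84073324 —(−1)→ 84073323
84073323 —HB8→ 5·8^8 + 5·8^5 + 5·8^4 + 5·8^3 + 5·8^2 + 5·8 + 3 —bump→ 5·9^9 + 5·9^5 + 5·9^4 + 5·9^3 + 5·9^2 + 5·9 + 3 = 1937434593 —(−1)→ 1937434592
1937434592 —HB9→ 5·9^9 + 5·9^5 + 5·9^4 + 5·9^3 + 5·9^2 + 5·9 + 2 —bump→ 5·10^10 + 5·10^5 + 5·10^4 + 5·10^3 + 5·10^2 + 5·10 + 2 = 50000555552 —(−1)→ 50000555551

10, 83, 1025, 15625, 279935, 4215754, 84073323, 1937434592, 50000555551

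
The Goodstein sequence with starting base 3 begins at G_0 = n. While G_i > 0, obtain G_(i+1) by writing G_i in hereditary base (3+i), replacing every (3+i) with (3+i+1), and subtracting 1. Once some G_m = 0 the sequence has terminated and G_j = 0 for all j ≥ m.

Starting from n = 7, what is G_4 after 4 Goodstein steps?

[0] 7 ≡ 2·3 + 1 (base 3). Lift 4: 9. −1: 8.
[1] 8 ≡ 2·4 (base 4). Lift 5: 10. −1: 9.
[2] 9 ≡ 5 + 4 (base 5). Lift 6: 10. −1: 9.
[3] 9 ≡ 6 + 3 (base 6). Lift 7: 10. −1: 9.
[4] 9 ≡ 7 + 2 (base 7). Lift 8: 10. −1: 9.

9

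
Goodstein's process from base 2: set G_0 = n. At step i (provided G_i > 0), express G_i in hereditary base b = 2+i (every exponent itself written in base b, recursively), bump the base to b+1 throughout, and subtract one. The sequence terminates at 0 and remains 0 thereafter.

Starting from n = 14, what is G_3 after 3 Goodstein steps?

i=0: 14 = 2^(2 + 1) + 2^2 + 2 (b=2); 2→3: 3^(3 + 1) + 3^3 + 3 = 111; 111−1 = 110
i=1: 110 = 3^(3 + 1) + 3^3 + 2 (b=3); 3→4: 4^(4 + 1) + 4^4 + 2 = 1282; 1282−1 = 1281
i=2: 1281 = 4^(4 + 1) + 4^4 + 1 (b=4); 4→5: 5^(5 + 1) + 5^5 + 1 = 18751; 18751−1 = 18750

18750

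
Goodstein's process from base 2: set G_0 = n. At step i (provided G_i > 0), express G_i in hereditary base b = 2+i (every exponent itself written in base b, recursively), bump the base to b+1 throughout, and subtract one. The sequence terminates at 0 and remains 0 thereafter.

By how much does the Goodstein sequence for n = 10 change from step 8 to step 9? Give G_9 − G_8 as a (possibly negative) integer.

(0) 10|_2 = 2^(2 + 1) + 2 ↦ 3^(3 + 1) + 3|_3 = 84 ⇒ 83
(1) 83|_3 = 3^(3 + 1) + 2 ↦ 4^(4 + 1) + 2|_4 = 1026 ⇒ 1025
(2) 1025|_4 = 4^(4 + 1) + 1 ↦ 5^(5 + 1) + 1|_5 = 15626 ⇒ 15625
(3) 15625|_5 = 5^(5 + 1) ↦ 6^(6 + 1)|_6 = 279936 ⇒ 279935
(4) 279935|_6 = 5·6^6 + 5·6^5 + 5·6^4 + 5·6^3 + 5·6^2 + 5·6 + 5 ↦ 5·7^7 + 5·7^5 + 5·7^4 + 5·7^3 + 5·7^2 + 5·7 + 5|_7 = 4215755 ⇒ 4215754
(5) 4215754|_7 = 5·7^7 + 5·7^5 + 5·7^4 + 5·7^3 + 5·7^2 + 5·7 + 4 ↦ 5·8^8 + 5·8^5 + 5·8^4 + 5·8^3 + 5·8^2 + 5·8 + 4|_8 = 84073324 ⇒ 84073323
(6) 84073323|_8 = 5·8^8 + 5·8^5 + 5·8^4 + 5·8^3 + 5·8^2 + 5·8 + 3 ↦ 5·9^9 + 5·9^5 + 5·9^4 + 5·9^3 + 5·9^2 + 5·9 + 3|_9 = 1937434593 ⇒ 1937434592
(7) 1937434592|_9 = 5·9^9 + 5·9^5 + 5·9^4 + 5·9^3 + 5·9^2 + 5·9 + 2 ↦ 5·10^10 + 5·10^5 + 5·10^4 + 5·10^3 + 5·10^2 + 5·10 + 2|_10 = 50000555552 ⇒ 50000555551
(8) 50000555551|_10 = 5·10^10 + 5·10^5 + 5·10^4 + 5·10^3 + 5·10^2 + 5·10 + 1 ↦ 5·11^11 + 5·11^5 + 5·11^4 + 5·11^3 + 5·11^2 + 5·11 + 1|_11 = 1426559238831 ⇒ 1426559238830

1376558683279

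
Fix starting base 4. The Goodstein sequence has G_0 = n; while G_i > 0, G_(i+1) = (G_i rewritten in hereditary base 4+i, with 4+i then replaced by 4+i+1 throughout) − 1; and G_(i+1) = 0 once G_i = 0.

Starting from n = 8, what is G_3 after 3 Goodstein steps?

[0] 8 ≡ 2·4 (base 4). Lift 5: 10. −1: 9.
[1] 9 ≡ 5 + 4 (base 5). Lift 6: 10. −1: 9.
[2] 9 ≡ 6 + 3 (base 6). Lift 7: 10. −1: 9.
[3] 9 ≡ 7 + 2 (base 7). Lift 8: 10. −1: 9.

9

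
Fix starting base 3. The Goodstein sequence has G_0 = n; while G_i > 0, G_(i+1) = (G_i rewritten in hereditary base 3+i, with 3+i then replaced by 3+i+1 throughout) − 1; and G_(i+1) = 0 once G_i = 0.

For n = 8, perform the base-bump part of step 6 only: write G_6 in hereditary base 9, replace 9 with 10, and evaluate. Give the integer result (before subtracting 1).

step 0: 8 = 2·3 + 2; sub 4 for 3: 2·4 + 2; = 10; G_1 = 10−1 = 9
step 1: 9 = 2·4 + 1; sub 5 for 4: 2·5 + 1; = 11; G_2 = 11−1 = 10
step 2: 10 = 2·5; sub 6 for 5: 2·6; = 12; G_3 = 12−1 = 11
step 3: 11 = 6 + 5; sub 7 for 6: 7 + 5; = 12; G_4 = 12−1 = 11
step 4: 11 = 7 + 4; sub 8 for 7: 8 + 4; = 12; G_5 = 12−1 = 11
step 5: 11 = 8 + 3; sub 9 for 8: 9 + 3; = 12; G_6 = 12−1 = 11

12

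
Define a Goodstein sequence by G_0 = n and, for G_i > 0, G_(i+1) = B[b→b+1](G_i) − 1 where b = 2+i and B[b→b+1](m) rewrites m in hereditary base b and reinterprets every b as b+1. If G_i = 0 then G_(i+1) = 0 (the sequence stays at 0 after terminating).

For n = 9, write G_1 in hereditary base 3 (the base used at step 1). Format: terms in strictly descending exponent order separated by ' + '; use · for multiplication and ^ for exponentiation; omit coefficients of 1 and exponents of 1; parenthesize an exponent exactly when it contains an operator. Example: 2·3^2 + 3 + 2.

3^(3 + 1)

9 —HB2→ 2^(2 + 1) + 1 —bump→ 3^(3 + 1) + 1 = 82 —(−1)→ 81
81 —HB3→ 3^(3 + 1) —bump→ 4^(4 + 1) = 1024 —(−1)→ 1023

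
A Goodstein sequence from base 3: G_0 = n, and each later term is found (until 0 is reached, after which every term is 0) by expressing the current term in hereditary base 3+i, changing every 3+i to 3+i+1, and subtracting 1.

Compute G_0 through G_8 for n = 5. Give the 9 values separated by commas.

base 3: 5 = 3 + 2; at 4: 4 + 2 = 6; next = 5
base 4: 5 = 4 + 1; at 5: 5 + 1 = 6; next = 5
base 5: 5 = 5; at 6: 6 = 6; next = 5
base 6: 5 = 5; at 7: 5 = 5; next = 4
base 7: 4 = 4; at 8: 4 = 4; next = 3
base 8: 3 = 3; at 9: 3 = 3; next = 2
base 9: 2 = 2; at 10: 2 = 2; next = 1
base 10: 1 = 1; at 11: 1 = 1; next = 0

5, 5, 5, 5, 4, 3, 2, 1, 0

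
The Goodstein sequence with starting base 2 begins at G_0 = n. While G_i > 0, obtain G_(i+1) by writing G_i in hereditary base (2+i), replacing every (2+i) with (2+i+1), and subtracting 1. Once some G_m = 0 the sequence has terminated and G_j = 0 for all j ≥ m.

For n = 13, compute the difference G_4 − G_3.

264619

[0] 13 ≡ 2^(2 + 1) + 2^2 + 1 (base 2). Lift 3: 109. −1: 108.
[1] 108 ≡ 3^(3 + 1) + 3^3 (base 3). Lift 4: 1280. −1: 1279.
[2] 1279 ≡ 4^(4 + 1) + 3·4^3 + 3·4^2 + 3·4 + 3 (base 4). Lift 5: 16093. −1: 16092.
[3] 16092 ≡ 5^(5 + 1) + 3·5^3 + 3·5^2 + 3·5 + 2 (base 5). Lift 6: 280712. −1: 280711.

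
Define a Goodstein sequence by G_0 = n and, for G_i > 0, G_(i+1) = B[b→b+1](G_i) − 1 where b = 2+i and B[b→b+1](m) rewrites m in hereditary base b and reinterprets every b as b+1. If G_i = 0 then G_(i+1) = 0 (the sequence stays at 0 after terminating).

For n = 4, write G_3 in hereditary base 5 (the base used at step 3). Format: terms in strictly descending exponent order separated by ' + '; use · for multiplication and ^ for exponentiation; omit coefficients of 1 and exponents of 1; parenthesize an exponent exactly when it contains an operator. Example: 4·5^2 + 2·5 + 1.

base 2: 4 = 2^2; at 3: 3^3 = 27; next = 26
base 3: 26 = 2·3^2 + 2·3 + 2; at 4: 2·4^2 + 2·4 + 2 = 42; next = 41
base 4: 41 = 2·4^2 + 2·4 + 1; at 5: 2·5^2 + 2·5 + 1 = 61; next = 60

2·5^2 + 2·5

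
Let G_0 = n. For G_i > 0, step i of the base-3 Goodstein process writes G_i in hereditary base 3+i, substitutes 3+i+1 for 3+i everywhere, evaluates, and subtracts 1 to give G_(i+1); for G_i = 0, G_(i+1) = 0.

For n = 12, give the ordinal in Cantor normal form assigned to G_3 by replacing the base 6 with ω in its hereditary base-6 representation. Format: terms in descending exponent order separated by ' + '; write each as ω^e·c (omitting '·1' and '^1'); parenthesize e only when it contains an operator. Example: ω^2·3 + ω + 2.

G_0=12  [base 3] 3^2 + 3  →[3↦4]→  4^2 + 4 = 20  −1 ⇒ G_1=19
G_1=19  [base 4] 4^2 + 3  →[4↦5]→  5^2 + 3 = 28  −1 ⇒ G_2=27
G_2=27  [base 5] 5^2 + 2  →[5↦6]→  6^2 + 2 = 38  −1 ⇒ G_3=37

ω^2 + 1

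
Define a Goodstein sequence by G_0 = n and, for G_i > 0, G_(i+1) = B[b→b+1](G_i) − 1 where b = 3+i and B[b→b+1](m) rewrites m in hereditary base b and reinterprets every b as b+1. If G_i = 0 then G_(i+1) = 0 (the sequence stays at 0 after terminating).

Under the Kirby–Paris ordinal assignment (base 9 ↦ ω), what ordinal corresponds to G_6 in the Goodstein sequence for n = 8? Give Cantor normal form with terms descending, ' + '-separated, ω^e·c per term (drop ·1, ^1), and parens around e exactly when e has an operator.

ω + 2

step 0: 8 = 2·3 + 2; sub 4 for 3: 2·4 + 2; = 10; G_1 = 10−1 = 9
step 1: 9 = 2·4 + 1; sub 5 for 4: 2·5 + 1; = 11; G_2 = 11−1 = 10
step 2: 10 = 2·5; sub 6 for 5: 2·6; = 12; G_3 = 12−1 = 11
step 3: 11 = 6 + 5; sub 7 for 6: 7 + 5; = 12; G_4 = 12−1 = 11
step 4: 11 = 7 + 4; sub 8 for 7: 8 + 4; = 12; G_5 = 12−1 = 11
step 5: 11 = 8 + 3; sub 9 for 8: 9 + 3; = 12; G_6 = 12−1 = 11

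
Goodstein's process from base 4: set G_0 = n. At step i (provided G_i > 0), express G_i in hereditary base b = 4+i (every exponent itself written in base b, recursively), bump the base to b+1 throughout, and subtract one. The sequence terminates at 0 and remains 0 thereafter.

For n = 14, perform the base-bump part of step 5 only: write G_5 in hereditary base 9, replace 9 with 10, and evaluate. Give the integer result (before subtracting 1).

24

G_0=14  [base 4] 3·4 + 2  →[4↦5]→  3·5 + 2 = 17  −1 ⇒ G_1=16
G_1=16  [base 5] 3·5 + 1  →[5↦6]→  3·6 + 1 = 19  −1 ⇒ G_2=18
G_2=18  [base 6] 3·6  →[6↦7]→  3·7 = 21  −1 ⇒ G_3=20
G_3=20  [base 7] 2·7 + 6  →[7↦8]→  2·8 + 6 = 22  −1 ⇒ G_4=21
G_4=21  [base 8] 2·8 + 5  →[8↦9]→  2·9 + 5 = 23  −1 ⇒ G_5=22
G_5=22  [base 9] 2·9 + 4  →[9↦10]→  2·10 + 4 = 24  −1 ⇒ G_6=23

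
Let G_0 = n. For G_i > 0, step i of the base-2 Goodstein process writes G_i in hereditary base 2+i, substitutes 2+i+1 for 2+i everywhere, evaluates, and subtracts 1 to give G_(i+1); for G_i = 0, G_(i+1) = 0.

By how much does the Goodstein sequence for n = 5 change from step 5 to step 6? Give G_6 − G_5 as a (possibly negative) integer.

554

[0] 5 ≡ 2^2 + 1 (base 2). Lift 3: 28. −1: 27.
[1] 27 ≡ 3^3 (base 3). Lift 4: 256. −1: 255.
[2] 255 ≡ 3·4^3 + 3·4^2 + 3·4 + 3 (base 4). Lift 5: 468. −1: 467.
[3] 467 ≡ 3·5^3 + 3·5^2 + 3·5 + 2 (base 5). Lift 6: 776. −1: 775.
[4] 775 ≡ 3·6^3 + 3·6^2 + 3·6 + 1 (base 6). Lift 7: 1198. −1: 1197.
[5] 1197 ≡ 3·7^3 + 3·7^2 + 3·7 (base 7). Lift 8: 1752. −1: 1751.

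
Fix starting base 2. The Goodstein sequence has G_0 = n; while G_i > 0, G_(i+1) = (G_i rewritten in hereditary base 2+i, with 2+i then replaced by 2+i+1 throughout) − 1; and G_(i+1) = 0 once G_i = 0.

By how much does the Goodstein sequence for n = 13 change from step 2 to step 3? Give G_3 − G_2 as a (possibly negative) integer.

14813

i=0: 13 = 2^(2 + 1) + 2^2 + 1 (b=2); 2→3: 3^(3 + 1) + 3^3 + 1 = 109; 109−1 = 108
i=1: 108 = 3^(3 + 1) + 3^3 (b=3); 3→4: 4^(4 + 1) + 4^4 = 1280; 1280−1 = 1279
i=2: 1279 = 4^(4 + 1) + 3·4^3 + 3·4^2 + 3·4 + 3 (b=4); 4→5: 5^(5 + 1) + 3·5^3 + 3·5^2 + 3·5 + 3 = 16093; 16093−1 = 16092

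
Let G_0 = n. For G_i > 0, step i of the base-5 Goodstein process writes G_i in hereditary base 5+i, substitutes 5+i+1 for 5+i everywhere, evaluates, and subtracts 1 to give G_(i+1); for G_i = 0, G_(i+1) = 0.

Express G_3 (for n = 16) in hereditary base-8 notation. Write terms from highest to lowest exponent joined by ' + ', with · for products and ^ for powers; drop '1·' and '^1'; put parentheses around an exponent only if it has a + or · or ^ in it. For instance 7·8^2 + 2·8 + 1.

2·8 + 5

G_0=16  [base 5] 3·5 + 1  →[5↦6]→  3·6 + 1 = 19  −1 ⇒ G_1=18
G_1=18  [base 6] 3·6  →[6↦7]→  3·7 = 21  −1 ⇒ G_2=20
G_2=20  [base 7] 2·7 + 6  →[7↦8]→  2·8 + 6 = 22  −1 ⇒ G_3=21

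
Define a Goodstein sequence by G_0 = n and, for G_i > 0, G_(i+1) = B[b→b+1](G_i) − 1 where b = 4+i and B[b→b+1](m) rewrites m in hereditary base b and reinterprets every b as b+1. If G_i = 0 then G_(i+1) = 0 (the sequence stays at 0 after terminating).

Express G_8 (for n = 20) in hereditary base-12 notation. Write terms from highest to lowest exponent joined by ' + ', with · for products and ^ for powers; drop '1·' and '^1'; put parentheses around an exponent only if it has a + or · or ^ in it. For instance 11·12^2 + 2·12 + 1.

9·12 + 7

step 0: 20 = 4^2 + 4; sub 5 for 4: 5^2 + 5; = 30; G_1 = 30−1 = 29
step 1: 29 = 5^2 + 4; sub 6 for 5: 6^2 + 4; = 40; G_2 = 40−1 = 39
step 2: 39 = 6^2 + 3; sub 7 for 6: 7^2 + 3; = 52; G_3 = 52−1 = 51
step 3: 51 = 7^2 + 2; sub 8 for 7: 8^2 + 2; = 66; G_4 = 66−1 = 65
step 4: 65 = 8^2 + 1; sub 9 for 8: 9^2 + 1; = 82; G_5 = 82−1 = 81
step 5: 81 = 9^2; sub 10 for 9: 10^2; = 100; G_6 = 100−1 = 99
step 6: 99 = 9·10 + 9; sub 11 for 10: 9·11 + 9; = 108; G_7 = 108−1 = 107
step 7: 107 = 9·11 + 8; sub 12 for 11: 9·12 + 8; = 116; G_8 = 116−1 = 115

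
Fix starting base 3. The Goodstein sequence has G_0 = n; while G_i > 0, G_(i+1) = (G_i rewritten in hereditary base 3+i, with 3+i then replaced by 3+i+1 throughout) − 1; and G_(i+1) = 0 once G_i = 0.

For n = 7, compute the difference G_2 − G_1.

7 —HB3→ 2·3 + 1 —bump→ 2·4 + 1 = 9 —(−1)→ 8
8 —HB4→ 2·4 —bump→ 2·5 = 10 —(−1)→ 9

1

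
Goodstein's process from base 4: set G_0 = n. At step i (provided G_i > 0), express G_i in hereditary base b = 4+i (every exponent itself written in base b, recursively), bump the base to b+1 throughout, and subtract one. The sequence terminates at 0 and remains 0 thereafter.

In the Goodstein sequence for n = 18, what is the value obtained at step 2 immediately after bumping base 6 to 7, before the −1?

base 4: 18 = 4^2 + 2; at 5: 5^2 + 2 = 27; next = 26
base 5: 26 = 5^2 + 1; at 6: 6^2 + 1 = 37; next = 36
base 6: 36 = 6^2; at 7: 7^2 = 49; next = 48

49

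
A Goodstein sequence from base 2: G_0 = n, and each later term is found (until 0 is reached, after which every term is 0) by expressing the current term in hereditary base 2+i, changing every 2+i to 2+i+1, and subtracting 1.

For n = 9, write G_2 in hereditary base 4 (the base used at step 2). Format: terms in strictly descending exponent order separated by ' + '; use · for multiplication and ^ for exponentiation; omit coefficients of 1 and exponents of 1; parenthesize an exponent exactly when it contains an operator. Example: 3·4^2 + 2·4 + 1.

3·4^4 + 3·4^3 + 3·4^2 + 3·4 + 3

[0] 9 ≡ 2^(2 + 1) + 1 (base 2). Lift 3: 82. −1: 81.
[1] 81 ≡ 3^(3 + 1) (base 3). Lift 4: 1024. −1: 1023.
[2] 1023 ≡ 3·4^4 + 3·4^3 + 3·4^2 + 3·4 + 3 (base 4). Lift 5: 9843. −1: 9842.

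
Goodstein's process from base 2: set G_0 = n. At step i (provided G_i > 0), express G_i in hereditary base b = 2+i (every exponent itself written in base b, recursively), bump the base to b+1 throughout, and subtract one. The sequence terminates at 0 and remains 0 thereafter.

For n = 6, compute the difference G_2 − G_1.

(0) 6|_2 = 2^2 + 2 ↦ 3^3 + 3|_3 = 30 ⇒ 29
(1) 29|_3 = 3^3 + 2 ↦ 4^4 + 2|_4 = 258 ⇒ 257

228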